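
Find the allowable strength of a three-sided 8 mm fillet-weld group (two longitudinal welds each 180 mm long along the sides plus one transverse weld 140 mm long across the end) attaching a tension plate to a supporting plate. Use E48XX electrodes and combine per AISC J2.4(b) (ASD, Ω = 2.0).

E48XX → F_EXX = 480 MPa.
t_e = 0.707 × 8 = 5.656 mm.
R_nwl = 0.6 × 480 × 5.656 × 360 × 10⁻³ = 586.4 kN (longitudinal, 2 welds).
R_nwt = 0.6 × 480 × 5.656 × 140 × 10⁻³ = 228 kN (transverse, base value).
(i) R_nwl + R_nwt = 814.5 kN; (ii) 0.85 R_nwl + 1.5 R_nwt = 840.5 kN.
R_n = max = 840.5 kN [governs: (ii)]; R_n/Ω = 420.3 kN.

R_n/Ω ≈ 420 kN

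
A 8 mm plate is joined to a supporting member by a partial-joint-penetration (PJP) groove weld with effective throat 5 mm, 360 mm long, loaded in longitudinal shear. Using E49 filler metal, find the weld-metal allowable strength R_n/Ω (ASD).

E49XX → F_EXX = 490 MPa.
Effective throat (given) t_e = 5 mm.
A_we = 5 × 360 = 1800 mm².
F_nw = 0.6 F_EXX = 294 MPa.
R_n/Ω = (294 × 1800) / 2.0 × 10⁻³ = 264.6 kN.

R_n/Ω ≈ 265 kN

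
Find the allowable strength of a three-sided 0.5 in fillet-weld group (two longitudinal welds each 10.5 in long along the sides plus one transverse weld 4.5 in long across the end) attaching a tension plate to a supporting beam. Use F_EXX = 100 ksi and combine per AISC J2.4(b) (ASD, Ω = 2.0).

t_e = 0.707 × 0.5 = 0.3535 in.
R_nwl = 0.6 × 100 × 0.3535 × 21 = 445.4 kips (longitudinal, 2 welds).
R_nwt = 0.6 × 100 × 0.3535 × 4.5 = 95.44 kips (transverse, base value).
(i) R_nwl + R_nwt = 540.9 kips; (ii) 0.85 R_nwl + 1.5 R_nwt = 521.8 kips.
R_n = max = 540.9 kips [governs: (i)]; R_n/Ω = 270.4 kips.

R_n/Ω ≈ 270 kips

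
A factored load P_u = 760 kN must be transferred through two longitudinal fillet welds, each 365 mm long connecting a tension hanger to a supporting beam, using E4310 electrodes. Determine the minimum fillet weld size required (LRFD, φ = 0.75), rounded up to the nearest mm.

E43XX → F_EXX = 430 MPa.
Total weld length L = 730 mm.
Required throat t_e = P_u / (φ × 0.6 F_EXX × L) = 760 / (0.75 × 0.6 × 430 × 730 × 10⁻³) = 5.38 mm.
Required leg w = t_e / 0.707 = 7.61 mm → use 8 mm.

w = 8 mm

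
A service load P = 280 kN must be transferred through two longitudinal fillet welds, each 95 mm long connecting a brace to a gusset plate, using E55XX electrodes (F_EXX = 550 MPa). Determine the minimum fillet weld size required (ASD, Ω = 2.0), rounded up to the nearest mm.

Total weld length L = 190 mm.
Required throat t_e = P × Ω / (0.6 F_EXX × L) = 280 × 2.0 / (0.6 × 550 × 190 × 10⁻³) = 8.931 mm.
Required leg w = t_e / 0.707 = 12.63 mm → use 13 mm.

w = 13 mm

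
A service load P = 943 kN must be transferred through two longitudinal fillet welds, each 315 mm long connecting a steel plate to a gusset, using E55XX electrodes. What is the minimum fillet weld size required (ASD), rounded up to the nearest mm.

E55XX → F_EXX = 550 MPa.
Total weld length L = 630 mm.
Required throat t_e = P × Ω / (0.6 F_EXX × L) = 943 × 2.0 / (0.6 × 550 × 630 × 10⁻³) = 9.072 mm.
Required leg w = t_e / 0.707 = 12.83 mm → use 13 mm.

w = 13 mm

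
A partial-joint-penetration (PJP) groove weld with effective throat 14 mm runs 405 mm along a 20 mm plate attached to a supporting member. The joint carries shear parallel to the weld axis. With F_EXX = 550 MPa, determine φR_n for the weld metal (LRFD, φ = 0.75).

φR_n ≈ 1400 kN

Effective throat (given) t_e = 14 mm.
A_we = 14 × 405 = 5670 mm².
F_nw = 0.6 F_EXX = 330 MPa.
φR_n = 0.75 × 330 × 5670 × 10⁻³ = 1403 kN.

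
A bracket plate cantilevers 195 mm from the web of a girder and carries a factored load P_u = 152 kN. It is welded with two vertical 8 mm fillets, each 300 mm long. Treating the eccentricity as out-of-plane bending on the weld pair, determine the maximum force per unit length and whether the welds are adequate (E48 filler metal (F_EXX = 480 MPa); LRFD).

L_w = 2 × 300 = 600 mm; section modulus (unit throat) S = 2 × L²/6 = 30000 mm².
Direct shear f_v = P/L_w = 152×10³/600 = 253.3 N/mm.
Moment M = P × e = 152×10³ × 195 = 29640000 N·mm; bending f_b = M/S = 988 N/mm.
f_max = √(f_v² + f_b²) = √(253.3² + 988²) = 1020 N/mm.
φr_n = 0.75 × 0.6 × 480 × (0.707 × 8) = 1222 N/mm → adequate.

f_max ≈ 1020 N/mm; adequate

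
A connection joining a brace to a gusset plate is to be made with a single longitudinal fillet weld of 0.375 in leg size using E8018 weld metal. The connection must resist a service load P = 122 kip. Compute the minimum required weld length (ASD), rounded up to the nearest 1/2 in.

E80XX → F_EXX = 80 ksi.
Throat t_e = 0.707 × 0.375 = 0.2651 in.
r_n/Ω = (0.6 × 80 × 0.2651) / 2.0 = 6.363 kip/in.
L_req = P / (r_n/Ω) = 122 / 6.363 = 19.17 in total.
Round up → use L = 19.5 in.

L = 19.5 in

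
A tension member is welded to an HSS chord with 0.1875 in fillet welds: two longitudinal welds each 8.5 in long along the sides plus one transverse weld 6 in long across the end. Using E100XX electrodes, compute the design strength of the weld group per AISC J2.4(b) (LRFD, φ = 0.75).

E100XX → F_EXX = 100 ksi.
t_e = 0.707 × 0.1875 = 0.1326 in.
R_nwl = 0.6 × 100 × 0.1326 × 17 = 135.2 kip (longitudinal, 2 welds).
R_nwt = 0.6 × 100 × 0.1326 × 6 = 47.72 kip (transverse, base value).
(i) R_nwl + R_nwt = 182.9 kip; (ii) 0.85 R_nwl + 1.5 R_nwt = 186.5 kip.
R_n = max = 186.5 kip [governs: (ii)]; φR_n = 139.9 kip.

φR_n ≈ 140 kip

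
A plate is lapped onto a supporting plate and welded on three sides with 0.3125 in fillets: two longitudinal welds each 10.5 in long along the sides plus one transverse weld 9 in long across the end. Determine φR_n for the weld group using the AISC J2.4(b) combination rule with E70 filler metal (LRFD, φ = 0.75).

E70XX → F_EXX = 70 ksi.
t_e = 0.707 × 0.3125 = 0.2209 in.
R_nwl = 0.6 × 70 × 0.2209 × 21 = 194.9 kip (longitudinal, 2 welds).
R_nwt = 0.6 × 70 × 0.2209 × 9 = 83.51 kip (transverse, base value).
(i) R_nwl + R_nwt = 278.4 kip; (ii) 0.85 R_nwl + 1.5 R_nwt = 290.9 kip.
R_n = max = 290.9 kip [governs: (ii)]; φR_n = 218.2 kip.

φR_n ≈ 218 kip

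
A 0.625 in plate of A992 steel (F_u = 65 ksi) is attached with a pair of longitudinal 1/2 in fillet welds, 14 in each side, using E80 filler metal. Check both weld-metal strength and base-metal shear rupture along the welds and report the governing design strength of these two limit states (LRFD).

φR_n ≈ 356 kips (weld metal governs)

E80XX → F_EXX = 80 ksi.
t_e = 0.707 × 0.5 = 0.3535 in; L = 28 in.
Weld metal: φR_n = 0.75 × 0.6 × 80 × 0.3535 × 28 = 356.3 kips.
Base metal (shear rupture): φR_n = 0.75 × 0.6 × 65 × 0.625 × 28 = 511.9 kips.
Governing: weld metal.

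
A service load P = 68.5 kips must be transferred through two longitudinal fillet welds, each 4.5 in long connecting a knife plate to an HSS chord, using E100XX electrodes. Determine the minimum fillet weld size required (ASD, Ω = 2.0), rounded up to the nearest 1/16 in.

w = 3/8 in

E100XX → F_EXX = 100 ksi.
Total weld length L = 9 in.
Required throat t_e = P × Ω / (0.6 F_EXX × L) = 68.5 × 2.0 / (0.6 × 100 × 9) = 0.2537 in.
Required leg w = t_e / 0.707 = 0.3588 in → use 3/8 in.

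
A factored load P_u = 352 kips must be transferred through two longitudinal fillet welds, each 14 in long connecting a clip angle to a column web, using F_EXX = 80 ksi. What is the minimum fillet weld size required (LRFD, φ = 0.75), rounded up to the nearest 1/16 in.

w = 1/2 in

Total weld length L = 28 in.
Required throat t_e = P_u / (φ × 0.6 F_EXX × L) = 352 / (0.75 × 0.6 × 80 × 28) = 0.3492 in.
Required leg w = t_e / 0.707 = 0.4939 in → use 1/2 in.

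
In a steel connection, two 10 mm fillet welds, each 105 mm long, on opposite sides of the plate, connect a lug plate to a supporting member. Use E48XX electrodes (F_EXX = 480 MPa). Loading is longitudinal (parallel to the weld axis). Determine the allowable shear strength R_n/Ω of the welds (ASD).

R_n/Ω ≈ 214 kN

Effective throat t_e = 0.707 × 10 = 7.07 mm.
Total length L = 210 mm; A_we = 7.07 × 210 = 1485 mm².
F_nw = 0.6 F_EXX = 0.6 × 480 = 288 MPa.
R_n = 288 × 1485 × 10⁻³ = 427.6 kN; R_n/Ω = 427.6/2.0 = 213.8 kN.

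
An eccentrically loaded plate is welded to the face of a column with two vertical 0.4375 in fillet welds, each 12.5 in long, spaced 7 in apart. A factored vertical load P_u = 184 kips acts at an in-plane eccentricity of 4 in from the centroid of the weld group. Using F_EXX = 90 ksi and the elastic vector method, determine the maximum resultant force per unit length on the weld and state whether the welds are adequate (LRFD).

Total weld length L_w = 25 in. Treat welds as unit-width lines.
Polar moment about centroid: J = 2[d³/12 + d(b/2)²] = 2[12.5³/12 + 12.5×3.5²] = 631.8 in³.
Direct shear f_v = P/L_w = 184 / 25 = 7.36 kip/in (vertical).
Torsion M = P·e = 184 × 4 = 736 kip·in.
Critical point at (x, y) = (3.5, 6.25) from centroid. f_tx = M·y/J = 7.281 kip/in; f_ty = M·x/J = 4.077 kip/in.
Resultant f_max = √[f_tx² + (f_v + f_ty)²] = √[7.281² + (7.36 + 4.077)²] = 13.56 kip/in.
Capacity per unit length: φr_n = 0.75 × 0.6 × 90 × (0.707 × 0.4375) = 12.53 kip/in.
13.56 > 12.53 → NOT adequate.

f_max ≈ 13.6 kip/in; NOT adequate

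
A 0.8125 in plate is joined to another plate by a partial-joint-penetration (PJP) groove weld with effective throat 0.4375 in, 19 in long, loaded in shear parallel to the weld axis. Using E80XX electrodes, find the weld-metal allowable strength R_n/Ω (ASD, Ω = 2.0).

R_n/Ω ≈ 200 kip

E80XX → F_EXX = 80 ksi.
Effective throat (given) t_e = 0.4375 in.
A_we = 0.4375 × 19 = 8.312 in².
F_nw = 0.6 F_EXX = 48 ksi.
R_n/Ω = (48 × 8.312) / 2.0 = 199.5 kip.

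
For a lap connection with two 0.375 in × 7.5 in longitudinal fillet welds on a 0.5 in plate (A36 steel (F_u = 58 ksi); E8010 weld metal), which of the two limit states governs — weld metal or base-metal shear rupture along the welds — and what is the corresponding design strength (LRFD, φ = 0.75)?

φR_n ≈ 143 kips (weld metal governs)

E80XX → F_EXX = 80 ksi.
t_e = 0.707 × 0.375 = 0.2651 in; L = 15 in.
Weld metal: φR_n = 0.75 × 0.6 × 80 × 0.2651 × 15 = 143.2 kips.
Base metal (shear rupture): φR_n = 0.75 × 0.6 × 58 × 0.5 × 15 = 195.8 kips.
Governing: weld metal.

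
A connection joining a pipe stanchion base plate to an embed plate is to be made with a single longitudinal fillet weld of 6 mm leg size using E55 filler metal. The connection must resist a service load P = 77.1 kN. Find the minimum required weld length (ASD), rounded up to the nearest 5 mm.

L = 115 mm

E55XX → F_EXX = 550 MPa.
Throat t_e = 0.707 × 6 = 4.242 mm.
r_n/Ω = (0.6 × 550 × 4.242) / 2.0 = 699.9 N/mm = 0.6999 kN/mm.
L_req = P / (r_n/Ω) = 77.1 / 0.6999 = 110.2 mm total.
Round up → use L = 115 mm.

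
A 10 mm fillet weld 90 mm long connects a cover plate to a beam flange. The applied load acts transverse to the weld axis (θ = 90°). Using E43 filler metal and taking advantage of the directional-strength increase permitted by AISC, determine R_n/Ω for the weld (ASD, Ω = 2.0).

R_n/Ω ≈ 123 kN

E43XX → F_EXX = 430 MPa.
t_e = 0.707 × 10 = 7.07 mm; A_we = 7.07 × 90 = 636.3 mm².
Directional factor: 1.0 + 0.5 sin^1.5(90°) = 1.5.
F_nw = 0.6 × 430 × 1.5 = 387 MPa.
R_n/Ω = (387 × 636.3) / 2.0 × 10⁻³ = 123.1 kN.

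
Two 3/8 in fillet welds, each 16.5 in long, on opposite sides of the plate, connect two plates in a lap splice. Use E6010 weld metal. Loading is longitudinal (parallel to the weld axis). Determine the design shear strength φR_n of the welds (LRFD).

E60XX → F_EXX = 60 ksi.
Effective throat t_e = 0.707 × 0.375 = 0.2651 in.
Total length L = 33 in; A_we = 0.2651 × 33 = 8.749 in².
F_nw = 0.6 F_EXX = 0.6 × 60 = 36 ksi.
φR_n = 0.75 × 36 × 8.749 = 236.2 kip.

φR_n ≈ 236 kip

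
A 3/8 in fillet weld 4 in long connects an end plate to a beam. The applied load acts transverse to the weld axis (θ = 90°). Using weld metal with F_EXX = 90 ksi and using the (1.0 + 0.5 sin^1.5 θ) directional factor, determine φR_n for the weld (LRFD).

φR_n ≈ 64.4 kip

t_e = 0.707 × 0.375 = 0.2651 in; A_we = 0.2651 × 4 = 1.06 in².
Directional factor: 1.0 + 0.5 sin^1.5(90°) = 1.5.
F_nw = 0.6 × 90 × 1.5 = 81 ksi.
φR_n = 0.75 × 81 × 1.06 = 64.43 kip.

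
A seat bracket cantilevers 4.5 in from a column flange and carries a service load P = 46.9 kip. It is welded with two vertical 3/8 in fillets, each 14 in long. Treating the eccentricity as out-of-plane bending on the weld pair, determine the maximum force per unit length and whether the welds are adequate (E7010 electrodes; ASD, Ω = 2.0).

E70XX → F_EXX = 70 ksi.
L_w = 2 × 14 = 28 in; section modulus (unit throat) S = 2 × L²/6 = 65.33 in².
Direct shear f_v = P/L_w = 46.9/28 = 1.675 kip/in.
Moment M = P × e = 46.9 × 4.5 = 211.05 kip·in; bending f_b = M/S = 3.23 kip/in.
f_max = √(f_v² + f_b²) = √(1.675² + 3.23²) = 3.639 kip/in.
r_n/Ω = (1/2.0) × 0.6 × 70 × (0.707 × 0.375) = 5.568 kip/in → adequate.

f_max ≈ 3.64 kip/in; adequate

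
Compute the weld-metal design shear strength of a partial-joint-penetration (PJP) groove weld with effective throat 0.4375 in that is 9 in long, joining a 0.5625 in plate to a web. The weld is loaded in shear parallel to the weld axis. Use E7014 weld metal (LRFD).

φR_n ≈ 124 kip

E70XX → F_EXX = 70 ksi.
Effective throat (given) t_e = 0.4375 in.
A_we = 0.4375 × 9 = 3.938 in².
F_nw = 0.6 F_EXX = 42 ksi.
φR_n = 0.75 × 42 × 3.938 = 124 kip.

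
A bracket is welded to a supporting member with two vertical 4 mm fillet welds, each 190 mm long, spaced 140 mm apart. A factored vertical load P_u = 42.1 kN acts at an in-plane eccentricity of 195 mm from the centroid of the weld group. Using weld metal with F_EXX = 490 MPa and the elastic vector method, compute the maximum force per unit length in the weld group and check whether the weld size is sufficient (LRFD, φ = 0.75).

f_max ≈ 398 N/mm; adequate

Total weld length L_w = 380 mm. Treat welds as unit-width lines.
Polar moment about centroid: J = 2[d³/12 + d(b/2)²] = 2[190³/12 + 190×70²] = 3005000 mm³.
Direct shear f_v = P/L_w = 42.1×10³ / 380 = 110.8 N/mm (vertical).
Torsion M = P·e = 42.1×10³ × 195 = 8209500 N·mm.
Critical point at (x, y) = (70, 95) from centroid. f_tx = M·y/J = 259.5 N/mm; f_ty = M·x/J = 191.2 N/mm.
Resultant f_max = √[f_tx² + (f_v + f_ty)²] = √[259.5² + (110.8 + 191.2)²] = 398.2 N/mm.
Capacity per unit length: φr_n = 0.75 × 0.6 × 490 × (0.707 × 4) = 623.6 N/mm.
398.2 ≤ 623.6 → adequate.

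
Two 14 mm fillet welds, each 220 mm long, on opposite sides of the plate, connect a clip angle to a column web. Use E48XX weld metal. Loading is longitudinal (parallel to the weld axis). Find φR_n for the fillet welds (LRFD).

φR_n ≈ 941 kN

E48XX → F_EXX = 480 MPa.
Effective throat t_e = 0.707 × 14 = 9.898 mm.
Total length L = 440 mm; A_we = 9.898 × 440 = 4355 mm².
F_nw = 0.6 F_EXX = 0.6 × 480 = 288 MPa.
φR_n = 0.75 × 288 × 4355 × 10⁻³ = 940.7 kN.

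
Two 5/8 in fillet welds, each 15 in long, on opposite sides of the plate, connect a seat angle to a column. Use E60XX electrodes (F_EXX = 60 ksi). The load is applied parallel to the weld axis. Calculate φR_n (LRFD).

Effective throat t_e = 0.707 × 0.625 = 0.4419 in.
Total length L = 30 in; A_we = 0.4419 × 30 = 13.26 in².
F_nw = 0.6 F_EXX = 0.6 × 60 = 36 ksi.
φR_n = 0.75 × 36 × 13.26 = 357.9 kip.

φR_n ≈ 358 kip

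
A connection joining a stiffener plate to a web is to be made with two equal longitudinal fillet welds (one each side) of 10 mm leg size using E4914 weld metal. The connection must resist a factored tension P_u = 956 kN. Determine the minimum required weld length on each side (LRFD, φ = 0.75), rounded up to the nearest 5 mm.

E49XX → F_EXX = 490 MPa.
Throat t_e = 0.707 × 10 = 7.07 mm.
φr_n = 0.75 × 0.6 × 490 × 7.07 × 10⁻³ = 1.559 kN/mm.
L_req = P_u / φr_n = 956 / 1.559 = 613.2 mm total.
Per side: 613.2 / 2 = 306.6 mm.
Round up → use L = 310 mm on each side.

L = 310 mm on each side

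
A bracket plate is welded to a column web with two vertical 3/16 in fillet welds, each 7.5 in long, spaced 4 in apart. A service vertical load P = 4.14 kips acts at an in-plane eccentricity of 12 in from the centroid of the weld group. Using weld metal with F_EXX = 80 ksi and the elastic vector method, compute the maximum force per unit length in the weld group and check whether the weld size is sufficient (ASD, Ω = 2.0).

Total weld length L_w = 15 in. Treat welds as unit-width lines.
Polar moment about centroid: J = 2[d³/12 + d(b/2)²] = 2[7.5³/12 + 7.5×2²] = 130.3 in³.
Direct shear f_v = P/L_w = 4.14 / 15 = 0.276 kip/in (vertical).
Torsion M = P·e = 4.14 × 12 = 49.68 kip·in.
Critical point at (x, y) = (2, 3.75) from centroid. f_tx = M·y/J = 1.43 kip/in; f_ty = M·x/J = 0.7625 kip/in.
Resultant f_max = √[f_tx² + (f_v + f_ty)²] = √[1.43² + (0.276 + 0.7625)²] = 1.767 kip/in.
Capacity per unit length: r_n/Ω = (1/2.0) × 0.6 × 80 × (0.707 × 0.1875) = 3.181 kip/in.
1.767 ≤ 3.181 → adequate.

f_max ≈ 1.77 kip/in; adequate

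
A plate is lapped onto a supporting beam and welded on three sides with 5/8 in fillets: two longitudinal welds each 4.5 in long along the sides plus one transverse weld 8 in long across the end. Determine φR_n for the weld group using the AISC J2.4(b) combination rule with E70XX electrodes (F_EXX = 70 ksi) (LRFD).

t_e = 0.707 × 0.625 = 0.4419 in.
R_nwl = 0.6 × 70 × 0.4419 × 9 = 167 kip (longitudinal, 2 welds).
R_nwt = 0.6 × 70 × 0.4419 × 8 = 148.5 kip (transverse, base value).
(i) R_nwl + R_nwt = 315.5 kip; (ii) 0.85 R_nwl + 1.5 R_nwt = 364.7 kip.
R_n = max = 364.7 kip [governs: (ii)]; φR_n = 273.5 kip.

φR_n ≈ 274 kip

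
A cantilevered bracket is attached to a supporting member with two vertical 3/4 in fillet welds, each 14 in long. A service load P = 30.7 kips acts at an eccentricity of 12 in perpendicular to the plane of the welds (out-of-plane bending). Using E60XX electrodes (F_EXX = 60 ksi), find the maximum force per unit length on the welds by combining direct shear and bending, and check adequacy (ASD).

f_max ≈ 5.74 kip/in; adequate

L_w = 2 × 14 = 28 in; section modulus (unit throat) S = 2 × L²/6 = 65.33 in².
Direct shear f_v = P/L_w = 30.7/28 = 1.096 kip/in.
Moment M = P × e = 30.7 × 12 = 368.4 kip·in; bending f_b = M/S = 5.639 kip/in.
f_max = √(f_v² + f_b²) = √(1.096² + 5.639²) = 5.744 kip/in.
r_n/Ω = (1/2.0) × 0.6 × 60 × (0.707 × 0.75) = 9.544 kip/in → adequate.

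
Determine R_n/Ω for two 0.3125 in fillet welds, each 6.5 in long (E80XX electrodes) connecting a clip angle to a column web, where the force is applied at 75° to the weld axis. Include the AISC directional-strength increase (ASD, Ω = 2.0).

E80XX → F_EXX = 80 ksi.
t_e = 0.707 × 0.3125 = 0.2209 in; A_we = 0.2209 × 13 = 2.872 in².
Directional factor: 1.0 + 0.5 sin^1.5(75°) = 1.475.
F_nw = 0.6 × 80 × 1.475 = 70.78 ksi.
R_n/Ω = (70.78 × 2.872) / 2.0 = 101.7 kips.

R_n/Ω ≈ 102 kips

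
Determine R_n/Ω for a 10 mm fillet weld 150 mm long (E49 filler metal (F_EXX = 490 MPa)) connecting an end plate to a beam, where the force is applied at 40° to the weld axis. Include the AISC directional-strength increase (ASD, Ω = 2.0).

t_e = 0.707 × 10 = 7.07 mm; A_we = 7.07 × 150 = 1060 mm².
Directional factor: 1.0 + 0.5 sin^1.5(40°) = 1.258.
F_nw = 0.6 × 490 × 1.258 = 369.8 MPa.
R_n/Ω = (369.8 × 1060) / 2.0 × 10⁻³ = 196.1 kN.

R_n/Ω ≈ 196 kN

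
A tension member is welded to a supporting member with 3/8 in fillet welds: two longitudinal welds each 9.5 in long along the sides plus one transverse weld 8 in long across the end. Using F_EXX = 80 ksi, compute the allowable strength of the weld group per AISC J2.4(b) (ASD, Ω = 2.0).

t_e = 0.707 × 0.375 = 0.2651 in.
R_nwl = 0.6 × 80 × 0.2651 × 19 = 241.8 kips (longitudinal, 2 welds).
R_nwt = 0.6 × 80 × 0.2651 × 8 = 101.8 kips (transverse, base value).
(i) R_nwl + R_nwt = 343.6 kips; (ii) 0.85 R_nwl + 1.5 R_nwt = 358.2 kips.
R_n = max = 358.2 kips [governs: (ii)]; R_n/Ω = 179.1 kips.

R_n/Ω ≈ 179 kips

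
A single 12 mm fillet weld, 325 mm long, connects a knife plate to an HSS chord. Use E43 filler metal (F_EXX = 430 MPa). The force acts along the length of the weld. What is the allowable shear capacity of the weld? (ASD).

Effective throat t_e = 0.707 × 12 = 8.484 mm.
Total length L = 325 mm; A_we = 8.484 × 325 = 2757 mm².
F_nw = 0.6 F_EXX = 0.6 × 430 = 258 MPa.
R_n = 258 × 2757 × 10⁻³ = 711.4 kN; R_n/Ω = 711.4/2.0 = 355.7 kN.

R_n/Ω ≈ 356 kN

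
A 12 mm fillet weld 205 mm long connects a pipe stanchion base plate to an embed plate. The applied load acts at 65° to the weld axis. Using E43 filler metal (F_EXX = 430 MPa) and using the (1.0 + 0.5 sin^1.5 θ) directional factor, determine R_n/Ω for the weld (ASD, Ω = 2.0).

R_n/Ω ≈ 321 kN

t_e = 0.707 × 12 = 8.484 mm; A_we = 8.484 × 205 = 1739 mm².
Directional factor: 1.0 + 0.5 sin^1.5(65°) = 1.431.
F_nw = 0.6 × 430 × 1.431 = 369.3 MPa.
R_n/Ω = (369.3 × 1739) / 2.0 × 10⁻³ = 321.1 kN.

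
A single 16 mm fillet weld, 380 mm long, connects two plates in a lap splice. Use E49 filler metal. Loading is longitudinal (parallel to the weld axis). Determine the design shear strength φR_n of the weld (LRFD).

φR_n ≈ 948 kN

E49XX → F_EXX = 490 MPa.
Effective throat t_e = 0.707 × 16 = 11.31 mm.
Total length L = 380 mm; A_we = 11.31 × 380 = 4299 mm².
F_nw = 0.6 F_EXX = 0.6 × 490 = 294 MPa.
φR_n = 0.75 × 294 × 4299 × 10⁻³ = 947.8 kN.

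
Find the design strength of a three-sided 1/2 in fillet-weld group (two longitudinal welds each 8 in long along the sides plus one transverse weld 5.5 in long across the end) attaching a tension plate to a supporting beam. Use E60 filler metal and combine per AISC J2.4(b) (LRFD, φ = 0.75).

φR_n ≈ 209 kip

E60XX → F_EXX = 60 ksi.
t_e = 0.707 × 0.5 = 0.3535 in.
R_nwl = 0.6 × 60 × 0.3535 × 16 = 203.6 kip (longitudinal, 2 welds).
R_nwt = 0.6 × 60 × 0.3535 × 5.5 = 69.99 kip (transverse, base value).
(i) R_nwl + R_nwt = 273.6 kip; (ii) 0.85 R_nwl + 1.5 R_nwt = 278.1 kip.
R_n = max = 278.1 kip [governs: (ii)]; φR_n = 208.5 kip.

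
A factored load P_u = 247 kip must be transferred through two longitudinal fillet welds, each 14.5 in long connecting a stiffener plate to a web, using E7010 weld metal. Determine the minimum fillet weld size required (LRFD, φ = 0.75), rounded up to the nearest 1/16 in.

w = 7/16 in

E70XX → F_EXX = 70 ksi.
Total weld length L = 29 in.
Required throat t_e = P_u / (φ × 0.6 F_EXX × L) = 247 / (0.75 × 0.6 × 70 × 29) = 0.2704 in.
Required leg w = t_e / 0.707 = 0.3824 in → use 7/16 in.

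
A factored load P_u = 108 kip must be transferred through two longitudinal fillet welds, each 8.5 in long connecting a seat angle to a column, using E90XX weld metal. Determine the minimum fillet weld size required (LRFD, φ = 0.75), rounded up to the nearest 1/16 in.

E90XX → F_EXX = 90 ksi.
Total weld length L = 17 in.
Required throat t_e = P_u / (φ × 0.6 F_EXX × L) = 108 / (0.75 × 0.6 × 90 × 17) = 0.1569 in.
Required leg w = t_e / 0.707 = 0.2219 in → use 1/4 in.

w = 1/4 in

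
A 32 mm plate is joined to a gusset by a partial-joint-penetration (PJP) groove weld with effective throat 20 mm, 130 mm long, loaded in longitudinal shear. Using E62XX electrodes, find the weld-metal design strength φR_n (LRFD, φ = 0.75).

E62XX → F_EXX = 620 MPa.
Effective throat (given) t_e = 20 mm.
A_we = 20 × 130 = 2600 mm².
F_nw = 0.6 F_EXX = 372 MPa.
φR_n = 0.75 × 372 × 2600 × 10⁻³ = 725.4 kN.

φR_n ≈ 725 kN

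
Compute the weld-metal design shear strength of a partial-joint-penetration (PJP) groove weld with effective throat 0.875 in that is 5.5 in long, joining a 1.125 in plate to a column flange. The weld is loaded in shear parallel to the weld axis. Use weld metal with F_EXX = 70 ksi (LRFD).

Effective throat (given) t_e = 0.875 in.
A_we = 0.875 × 5.5 = 4.812 in².
F_nw = 0.6 F_EXX = 42 ksi.
φR_n = 0.75 × 42 × 4.812 = 151.6 kips.

φR_n ≈ 152 kips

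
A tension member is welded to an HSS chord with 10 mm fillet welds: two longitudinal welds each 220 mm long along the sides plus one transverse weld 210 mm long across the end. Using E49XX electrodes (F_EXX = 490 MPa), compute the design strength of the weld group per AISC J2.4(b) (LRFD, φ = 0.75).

t_e = 0.707 × 10 = 7.07 mm.
R_nwl = 0.6 × 490 × 7.07 × 440 × 10⁻³ = 914.6 kN (longitudinal, 2 welds).
R_nwt = 0.6 × 490 × 7.07 × 210 × 10⁻³ = 436.5 kN (transverse, base value).
(i) R_nwl + R_nwt = 1351 kN; (ii) 0.85 R_nwl + 1.5 R_nwt = 1432 kN.
R_n = max = 1432 kN [governs: (ii)]; φR_n = 1074 kN.

φR_n ≈ 1070 kN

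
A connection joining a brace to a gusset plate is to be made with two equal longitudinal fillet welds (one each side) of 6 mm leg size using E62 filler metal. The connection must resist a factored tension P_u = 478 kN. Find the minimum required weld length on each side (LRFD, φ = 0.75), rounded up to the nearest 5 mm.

E62XX → F_EXX = 620 MPa.
Throat t_e = 0.707 × 6 = 4.242 mm.
φr_n = 0.75 × 0.6 × 620 × 4.242 × 10⁻³ = 1.184 kN/mm.
L_req = P_u / φr_n = 478 / 1.184 = 403.9 mm total.
Per side: 403.9 / 2 = 201.9 mm.
Round up → use L = 205 mm on each side.

L = 205 mm on each side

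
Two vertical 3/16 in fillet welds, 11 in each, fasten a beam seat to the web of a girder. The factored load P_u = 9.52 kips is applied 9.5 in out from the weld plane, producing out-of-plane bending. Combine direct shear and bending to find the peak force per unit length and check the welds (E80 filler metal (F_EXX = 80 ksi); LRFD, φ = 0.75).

L_w = 2 × 11 = 22 in; section modulus (unit throat) S = 2 × L²/6 = 40.33 in².
Direct shear f_v = P/L_w = 9.52/22 = 0.4327 kip/in.
Moment M = P × e = 9.52 × 9.5 = 90.44 kip·in; bending f_b = M/S = 2.242 kip/in.
f_max = √(f_v² + f_b²) = √(0.4327² + 2.242²) = 2.284 kip/in.
φr_n = 0.75 × 0.6 × 80 × (0.707 × 0.1875) = 4.772 kip/in → adequate.

f_max ≈ 2.28 kip/in; adequate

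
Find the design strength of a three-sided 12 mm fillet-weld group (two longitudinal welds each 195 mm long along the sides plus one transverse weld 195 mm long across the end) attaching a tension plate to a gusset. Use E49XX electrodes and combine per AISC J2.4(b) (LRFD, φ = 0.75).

φR_n ≈ 1170 kN

E49XX → F_EXX = 490 MPa.
t_e = 0.707 × 12 = 8.484 mm.
R_nwl = 0.6 × 490 × 8.484 × 390 × 10⁻³ = 972.8 kN (longitudinal, 2 welds).
R_nwt = 0.6 × 490 × 8.484 × 195 × 10⁻³ = 486.4 kN (transverse, base value).
(i) R_nwl + R_nwt = 1459 kN; (ii) 0.85 R_nwl + 1.5 R_nwt = 1556 kN.
R_n = max = 1556 kN [governs: (ii)]; φR_n = 1167 kN.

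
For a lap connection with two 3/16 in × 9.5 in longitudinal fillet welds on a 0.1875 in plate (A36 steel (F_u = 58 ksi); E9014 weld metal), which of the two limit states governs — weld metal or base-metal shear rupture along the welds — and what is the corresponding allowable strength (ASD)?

R_n/Ω ≈ 62 kip (base-metal shear rupture governs)

E90XX → F_EXX = 90 ksi.
t_e = 0.707 × 0.1875 = 0.1326 in; L = 19 in.
Weld metal: R_n/Ω = (1/2.0) × 0.6 × 90 × 0.1326 × 19 = 68 kip.
Base metal (shear rupture): R_n/Ω = (1/2.0) × 0.6 × 58 × 0.1875 × 19 = 61.99 kip.
Governing: base-metal shear rupture.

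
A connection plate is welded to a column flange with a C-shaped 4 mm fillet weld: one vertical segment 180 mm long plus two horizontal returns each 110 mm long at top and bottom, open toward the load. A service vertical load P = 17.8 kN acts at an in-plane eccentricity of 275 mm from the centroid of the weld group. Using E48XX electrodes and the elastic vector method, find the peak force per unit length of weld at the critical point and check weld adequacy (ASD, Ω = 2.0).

E48XX → F_EXX = 480 MPa.
Total weld length L_w = 400 mm. Treat welds as unit-width lines.
Centroid: x̄ = 2×110×55 / 400 = 30.25 mm from the vertical weld.
Polar moment about centroid: J = I_x + I_y = [180³/12 + 2×110×90²] + [180×30.25² + 2(110³/12 + 110×24.75²)] = 2789000 mm³.
Direct shear f_v = P/L_w = 17.8×10³ / 400 = 44.5 N/mm (vertical).
Torsion M = P·e = 17.8×10³ × 275 = 4895000 N·mm.
Critical point at (x, y) = (79.75, 90) from centroid. f_tx = M·y/J = 157.9 N/mm; f_ty = M·x/J = 140 N/mm.
Resultant f_max = √[f_tx² + (f_v + f_ty)²] = √[157.9² + (44.5 + 140)²] = 242.8 N/mm.
Capacity per unit length: r_n/Ω = (1/2.0) × 0.6 × 480 × (0.707 × 4) = 407.2 N/mm.
242.8 ≤ 407.2 → adequate.

f_max ≈ 243 N/mm; adequate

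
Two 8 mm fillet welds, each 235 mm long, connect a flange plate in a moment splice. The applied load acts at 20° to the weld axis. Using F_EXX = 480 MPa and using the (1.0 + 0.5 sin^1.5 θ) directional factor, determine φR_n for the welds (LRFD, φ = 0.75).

t_e = 0.707 × 8 = 5.656 mm; A_we = 5.656 × 470 = 2658 mm².
Directional factor: 1.0 + 0.5 sin^1.5(20°) = 1.1.
F_nw = 0.6 × 480 × 1.1 = 316.8 MPa.
φR_n = 0.75 × 316.8 × 2658 × 10⁻³ = 631.6 kN.

φR_n ≈ 632 kN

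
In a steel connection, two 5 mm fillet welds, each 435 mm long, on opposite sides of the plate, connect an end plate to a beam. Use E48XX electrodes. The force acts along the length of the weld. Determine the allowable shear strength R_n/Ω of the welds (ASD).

E48XX → F_EXX = 480 MPa.
Effective throat t_e = 0.707 × 5 = 3.535 mm.
Total length L = 870 mm; A_we = 3.535 × 870 = 3075 mm².
F_nw = 0.6 F_EXX = 0.6 × 480 = 288 MPa.
R_n = 288 × 3075 × 10⁻³ = 885.7 kN; R_n/Ω = 885.7/2.0 = 442.9 kN.

R_n/Ω ≈ 443 kN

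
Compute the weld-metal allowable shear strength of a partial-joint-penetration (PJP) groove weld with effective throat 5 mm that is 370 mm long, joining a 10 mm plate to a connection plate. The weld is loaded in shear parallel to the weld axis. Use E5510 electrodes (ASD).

R_n/Ω ≈ 305 kN

E55XX → F_EXX = 550 MPa.
Effective throat (given) t_e = 5 mm.
A_we = 5 × 370 = 1850 mm².
F_nw = 0.6 F_EXX = 330 MPa.
R_n/Ω = (330 × 1850) / 2.0 × 10⁻³ = 305.2 kN.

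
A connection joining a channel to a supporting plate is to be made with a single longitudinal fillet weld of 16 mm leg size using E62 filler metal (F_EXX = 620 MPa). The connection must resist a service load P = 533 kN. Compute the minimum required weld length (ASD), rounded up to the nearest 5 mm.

Throat t_e = 0.707 × 16 = 11.31 mm.
r_n/Ω = (0.6 × 620 × 11.31) / 2.0 = 2104 N/mm = 2.104 kN/mm.
L_req = P / (r_n/Ω) = 533 / 2.104 = 253.3 mm total.
Round up → use L = 255 mm.

L = 255 mm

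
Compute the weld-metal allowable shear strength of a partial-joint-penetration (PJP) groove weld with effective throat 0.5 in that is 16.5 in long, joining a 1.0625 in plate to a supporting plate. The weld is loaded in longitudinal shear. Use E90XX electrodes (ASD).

R_n/Ω ≈ 223 kips

E90XX → F_EXX = 90 ksi.
Effective throat (given) t_e = 0.5 in.
A_we = 0.5 × 16.5 = 8.25 in².
F_nw = 0.6 F_EXX = 54 ksi.
R_n/Ω = (54 × 8.25) / 2.0 = 222.8 kips.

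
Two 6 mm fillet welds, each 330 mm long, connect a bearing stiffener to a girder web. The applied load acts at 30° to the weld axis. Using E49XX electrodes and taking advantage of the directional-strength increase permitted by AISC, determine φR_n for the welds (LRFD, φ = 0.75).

φR_n ≈ 726 kN

E49XX → F_EXX = 490 MPa.
t_e = 0.707 × 6 = 4.242 mm; A_we = 4.242 × 660 = 2800 mm².
Directional factor: 1.0 + 0.5 sin^1.5(30°) = 1.177.
F_nw = 0.6 × 490 × 1.177 = 346 MPa.
φR_n = 0.75 × 346 × 2800 × 10⁻³ = 726.5 kN.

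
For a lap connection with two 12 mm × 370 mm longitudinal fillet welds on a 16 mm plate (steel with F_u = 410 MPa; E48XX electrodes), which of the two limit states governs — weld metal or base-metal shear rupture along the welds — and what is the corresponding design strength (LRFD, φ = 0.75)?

φR_n ≈ 1360 kN (weld metal governs)

E48XX → F_EXX = 480 MPa.
t_e = 0.707 × 12 = 8.484 mm; L = 740 mm.
Weld metal: φR_n = 0.75 × 0.6 × 480 × 8.484 × 740 × 10⁻³ = 1356 kN.
Base metal (shear rupture): φR_n = 0.75 × 0.6 × 410 × 16 × 740 × 10⁻³ = 2184 kN.
Governing: weld metal.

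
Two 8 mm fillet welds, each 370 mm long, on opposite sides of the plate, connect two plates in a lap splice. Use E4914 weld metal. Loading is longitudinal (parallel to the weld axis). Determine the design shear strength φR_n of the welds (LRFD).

φR_n ≈ 923 kN

E49XX → F_EXX = 490 MPa.
Effective throat t_e = 0.707 × 8 = 5.656 mm.
Total length L = 740 mm; A_we = 5.656 × 740 = 4185 mm².
F_nw = 0.6 F_EXX = 0.6 × 490 = 294 MPa.
φR_n = 0.75 × 294 × 4185 × 10⁻³ = 922.9 kN.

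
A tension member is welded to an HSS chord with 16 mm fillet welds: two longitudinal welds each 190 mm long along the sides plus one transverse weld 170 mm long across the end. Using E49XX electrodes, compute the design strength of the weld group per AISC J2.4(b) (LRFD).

E49XX → F_EXX = 490 MPa.
t_e = 0.707 × 16 = 11.31 mm.
R_nwl = 0.6 × 490 × 11.31 × 380 × 10⁻³ = 1264 kN (longitudinal, 2 welds).
R_nwt = 0.6 × 490 × 11.31 × 170 × 10⁻³ = 565.4 kN (transverse, base value).
(i) R_nwl + R_nwt = 1829 kN; (ii) 0.85 R_nwl + 1.5 R_nwt = 1922 kN.
R_n = max = 1922 kN [governs: (ii)]; φR_n = 1442 kN.

φR_n ≈ 1440 kN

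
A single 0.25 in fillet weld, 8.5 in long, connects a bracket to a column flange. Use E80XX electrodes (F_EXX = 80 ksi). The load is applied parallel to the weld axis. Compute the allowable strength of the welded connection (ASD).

Effective throat t_e = 0.707 × 0.25 = 0.1767 in.
Total length L = 8.5 in; A_we = 0.1767 × 8.5 = 1.502 in².
F_nw = 0.6 F_EXX = 0.6 × 80 = 48 ksi.
R_n = 48 × 1.502 = 72.11 kip; R_n/Ω = 72.11/2.0 = 36.06 kip.

R_n/Ω ≈ 36.1 kip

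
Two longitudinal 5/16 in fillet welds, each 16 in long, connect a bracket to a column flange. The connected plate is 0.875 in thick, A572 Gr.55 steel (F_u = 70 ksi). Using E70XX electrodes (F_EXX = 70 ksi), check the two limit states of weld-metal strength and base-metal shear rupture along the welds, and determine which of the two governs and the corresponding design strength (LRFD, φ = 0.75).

t_e = 0.707 × 0.3125 = 0.2209 in; L = 32 in.
Weld metal: φR_n = 0.75 × 0.6 × 70 × 0.2209 × 32 = 222.7 kips.
Base metal (shear rupture): φR_n = 0.75 × 0.6 × 70 × 0.875 × 32 = 882 kips.
Governing: weld metal.

φR_n ≈ 223 kips (weld metal governs)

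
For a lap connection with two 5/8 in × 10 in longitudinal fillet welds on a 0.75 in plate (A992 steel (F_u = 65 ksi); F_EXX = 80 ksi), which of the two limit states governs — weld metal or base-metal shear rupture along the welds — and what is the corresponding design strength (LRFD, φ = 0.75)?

φR_n ≈ 318 kip (weld metal governs)

t_e = 0.707 × 0.625 = 0.4419 in; L = 20 in.
Weld metal: φR_n = 0.75 × 0.6 × 80 × 0.4419 × 20 = 318.1 kip.
Base metal (shear rupture): φR_n = 0.75 × 0.6 × 65 × 0.75 × 20 = 438.8 kip.
Governing: weld metal.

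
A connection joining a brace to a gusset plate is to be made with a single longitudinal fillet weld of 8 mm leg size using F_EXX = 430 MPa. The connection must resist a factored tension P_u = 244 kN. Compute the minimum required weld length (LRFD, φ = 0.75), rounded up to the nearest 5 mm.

L = 225 mm

Throat t_e = 0.707 × 8 = 5.656 mm.
φr_n = 0.75 × 0.6 × 430 × 5.656 × 10⁻³ = 1.094 kN/mm.
L_req = P_u / φr_n = 244 / 1.094 = 222.9 mm total.
Round up → use L = 225 mm.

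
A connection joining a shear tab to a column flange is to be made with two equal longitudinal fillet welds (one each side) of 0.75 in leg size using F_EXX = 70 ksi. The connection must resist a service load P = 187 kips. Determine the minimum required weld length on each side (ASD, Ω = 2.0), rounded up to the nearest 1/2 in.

L = 8.5 in on each side

Throat t_e = 0.707 × 0.75 = 0.5302 in.
r_n/Ω = (0.6 × 70 × 0.5302) / 2.0 = 11.14 kip/in.
L_req = P / (r_n/Ω) = 187 / 11.14 = 16.79 in total.
Per side: 16.79 / 2 = 8.397 in.
Round up → use L = 8.5 in on each side.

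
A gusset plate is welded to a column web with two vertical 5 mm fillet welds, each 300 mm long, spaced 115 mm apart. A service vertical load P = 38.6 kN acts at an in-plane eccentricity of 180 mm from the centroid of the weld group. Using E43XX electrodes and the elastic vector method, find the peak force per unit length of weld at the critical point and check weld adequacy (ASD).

E43XX → F_EXX = 430 MPa.
Total weld length L_w = 600 mm. Treat welds as unit-width lines.
Polar moment about centroid: J = 2[d³/12 + d(b/2)²] = 2[300³/12 + 300×57.5²] = 6484000 mm³.
Direct shear f_v = P/L_w = 38.6×10³ / 600 = 64.33 N/mm (vertical).
Torsion M = P·e = 38.6×10³ × 180 = 6948000 N·mm.
Critical point at (x, y) = (57.5, 150) from centroid. f_tx = M·y/J = 160.7 N/mm; f_ty = M·x/J = 61.62 N/mm.
Resultant f_max = √[f_tx² + (f_v + f_ty)²] = √[160.7² + (64.33 + 61.62)²] = 204.2 N/mm.
Capacity per unit length: r_n/Ω = (1/2.0) × 0.6 × 430 × (0.707 × 5) = 456 N/mm.
204.2 ≤ 456 → adequate.

f_max ≈ 204 N/mm; adequate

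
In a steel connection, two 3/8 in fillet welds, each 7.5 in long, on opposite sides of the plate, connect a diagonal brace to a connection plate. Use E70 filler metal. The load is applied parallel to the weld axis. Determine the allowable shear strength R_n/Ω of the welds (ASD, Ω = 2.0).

R_n/Ω ≈ 83.5 kip

E70XX → F_EXX = 70 ksi.
Effective throat t_e = 0.707 × 0.375 = 0.2651 in.
Total length L = 15 in; A_we = 0.2651 × 15 = 3.977 in².
F_nw = 0.6 F_EXX = 0.6 × 70 = 42 ksi.
R_n = 42 × 3.977 = 167 kip; R_n/Ω = 167/2.0 = 83.51 kip.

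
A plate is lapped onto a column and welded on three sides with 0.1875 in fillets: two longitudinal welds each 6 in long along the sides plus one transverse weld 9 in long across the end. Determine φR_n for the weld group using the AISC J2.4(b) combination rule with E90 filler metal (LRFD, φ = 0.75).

φR_n ≈ 127 kip

E90XX → F_EXX = 90 ksi.
t_e = 0.707 × 0.1875 = 0.1326 in.
R_nwl = 0.6 × 90 × 0.1326 × 12 = 85.9 kip (longitudinal, 2 welds).
R_nwt = 0.6 × 90 × 0.1326 × 9 = 64.43 kip (transverse, base value).
(i) R_nwl + R_nwt = 150.3 kip; (ii) 0.85 R_nwl + 1.5 R_nwt = 169.7 kip.
R_n = max = 169.7 kip [governs: (ii)]; φR_n = 127.2 kip.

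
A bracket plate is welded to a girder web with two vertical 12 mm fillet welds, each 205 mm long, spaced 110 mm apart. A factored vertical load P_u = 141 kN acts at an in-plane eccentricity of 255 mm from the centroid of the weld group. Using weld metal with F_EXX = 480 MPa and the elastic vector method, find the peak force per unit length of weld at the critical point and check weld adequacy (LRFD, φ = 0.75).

Total weld length L_w = 410 mm. Treat welds as unit-width lines.
Polar moment about centroid: J = 2[d³/12 + d(b/2)²] = 2[205³/12 + 205×55²] = 2676000 mm³.
Direct shear f_v = P/L_w = 141×10³ / 410 = 343.9 N/mm (vertical).
Torsion M = P·e = 141×10³ × 255 = 35955000 N·mm.
Critical point at (x, y) = (55, 102.5) from centroid. f_tx = M·y/J = 1377 N/mm; f_ty = M·x/J = 739 N/mm.
Resultant f_max = √[f_tx² + (f_v + f_ty)²] = √[1377² + (343.9 + 739)²] = 1752 N/mm.
Capacity per unit length: φr_n = 0.75 × 0.6 × 480 × (0.707 × 12) = 1833 N/mm.
1752 ≤ 1833 → adequate.

f_max ≈ 1750 N/mm; adequate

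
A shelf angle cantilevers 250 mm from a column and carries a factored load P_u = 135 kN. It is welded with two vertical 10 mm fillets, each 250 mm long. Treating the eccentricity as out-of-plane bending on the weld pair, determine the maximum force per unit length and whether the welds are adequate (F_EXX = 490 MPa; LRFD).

f_max ≈ 1640 N/mm; NOT adequate

L_w = 2 × 250 = 500 mm; section modulus (unit throat) S = 2 × L²/6 = 20830 mm².
Direct shear f_v = P/L_w = 135×10³/500 = 270 N/mm.
Moment M = P × e = 135×10³ × 250 = 33750000 N·mm; bending f_b = M/S = 1620 N/mm.
f_max = √(f_v² + f_b²) = √(270² + 1620²) = 1642 N/mm.
φr_n = 0.75 × 0.6 × 490 × (0.707 × 10) = 1559 N/mm → NOT adequate.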